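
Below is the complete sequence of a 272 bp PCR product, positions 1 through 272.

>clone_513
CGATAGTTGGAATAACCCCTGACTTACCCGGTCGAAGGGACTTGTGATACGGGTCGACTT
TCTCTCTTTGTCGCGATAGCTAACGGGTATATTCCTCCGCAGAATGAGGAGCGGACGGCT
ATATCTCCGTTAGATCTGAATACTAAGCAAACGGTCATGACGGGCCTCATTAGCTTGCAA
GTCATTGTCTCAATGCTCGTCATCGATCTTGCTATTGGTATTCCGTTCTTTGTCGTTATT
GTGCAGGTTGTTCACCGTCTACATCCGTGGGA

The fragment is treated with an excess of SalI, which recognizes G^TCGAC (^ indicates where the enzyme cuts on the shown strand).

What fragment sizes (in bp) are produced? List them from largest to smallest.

219, 53 bp

The SalI site (GTCGAC) starts at position 53.
SalI cuts after the first base of each site, so after position 53.
Linear molecule, 1 cut → 2 fragments:
  1–53 → 53 bp
  54–272 → 219 bp
Sorted largest to smallest: 219, 53 bp.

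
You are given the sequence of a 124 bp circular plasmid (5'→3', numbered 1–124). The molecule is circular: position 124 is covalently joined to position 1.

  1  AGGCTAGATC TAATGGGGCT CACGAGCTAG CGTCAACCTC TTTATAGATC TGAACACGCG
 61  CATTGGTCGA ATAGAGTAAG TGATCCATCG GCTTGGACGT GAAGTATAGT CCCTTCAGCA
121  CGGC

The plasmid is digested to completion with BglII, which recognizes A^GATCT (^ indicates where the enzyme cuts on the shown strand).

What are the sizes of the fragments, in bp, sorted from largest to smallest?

84, 40 bp

BglII sites (AGATCT) start at positions 6, 46.
BglII cuts after the first base of each site, so after positions 6, 46.
Circular molecule, 2 cuts → 2 fragments:
  7–46 → 40 bp
  47–124 then 1–6 → 78 + 6 = 84 bp
Sorted largest to smallest: 84, 40 bp.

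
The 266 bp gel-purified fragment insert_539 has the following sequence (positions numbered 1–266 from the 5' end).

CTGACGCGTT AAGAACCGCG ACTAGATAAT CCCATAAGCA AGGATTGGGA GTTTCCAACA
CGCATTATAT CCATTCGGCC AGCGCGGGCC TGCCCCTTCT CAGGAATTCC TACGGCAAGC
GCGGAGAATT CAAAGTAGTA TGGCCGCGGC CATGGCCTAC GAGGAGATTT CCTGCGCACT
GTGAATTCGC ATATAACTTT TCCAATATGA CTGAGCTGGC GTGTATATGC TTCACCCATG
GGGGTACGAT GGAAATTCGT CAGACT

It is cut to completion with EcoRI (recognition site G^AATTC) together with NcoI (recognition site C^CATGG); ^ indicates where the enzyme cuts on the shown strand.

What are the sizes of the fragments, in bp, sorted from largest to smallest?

EcoRI sites (GAATTC) start at positions 104, 126, 183.
EcoRI cuts after the first base of each site, so after positions 104, 126, 183.
NcoI sites (CCATGG) start at positions 150, 236.
NcoI cuts after the first base of each site, so after positions 150, 236.
Combined cut positions: 104, 126, 150, 183, 236.
Linear molecule, 5 cuts → 6 fragments:
  1–104 → 104 bp
  105–126 → 22 bp
  127–150 → 24 bp
  151–183 → 33 bp
  184–236 → 53 bp
  237–266 → 30 bp
Sorted largest to smallest: 104, 53, 33, 30, 24, 22 bp.

104, 53, 33, 30, 24, 22 bp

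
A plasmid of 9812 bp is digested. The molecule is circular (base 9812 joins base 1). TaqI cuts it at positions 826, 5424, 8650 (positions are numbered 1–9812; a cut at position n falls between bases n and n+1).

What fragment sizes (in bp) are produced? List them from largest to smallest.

Circular molecule, 3 cuts → 3 fragments:
  5424 − 826 = 4598 bp
  8650 − 5424 = 3226 bp
  wrap: 9812 − 8650 + 826 = 1988 bp
Sorted largest to smallest: 4598, 3226, 1988 bp.

4598, 3226, 1988 bp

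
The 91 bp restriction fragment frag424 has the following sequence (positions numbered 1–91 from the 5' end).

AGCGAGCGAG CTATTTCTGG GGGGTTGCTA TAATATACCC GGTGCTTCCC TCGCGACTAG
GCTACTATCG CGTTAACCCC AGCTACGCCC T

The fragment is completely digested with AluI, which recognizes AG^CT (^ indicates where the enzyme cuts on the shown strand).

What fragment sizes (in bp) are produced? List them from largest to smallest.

AluI sites (AGCT) start at positions 9, 81.
AluI cuts after base 2 of each site, so after positions 10, 82.
Linear molecule, 2 cuts → 3 fragments:
  1–10 → 10 bp
  11–82 → 72 bp
  83–91 → 9 bp
Sorted largest to smallest: 72, 10, 9 bp.

72, 10, 9 bp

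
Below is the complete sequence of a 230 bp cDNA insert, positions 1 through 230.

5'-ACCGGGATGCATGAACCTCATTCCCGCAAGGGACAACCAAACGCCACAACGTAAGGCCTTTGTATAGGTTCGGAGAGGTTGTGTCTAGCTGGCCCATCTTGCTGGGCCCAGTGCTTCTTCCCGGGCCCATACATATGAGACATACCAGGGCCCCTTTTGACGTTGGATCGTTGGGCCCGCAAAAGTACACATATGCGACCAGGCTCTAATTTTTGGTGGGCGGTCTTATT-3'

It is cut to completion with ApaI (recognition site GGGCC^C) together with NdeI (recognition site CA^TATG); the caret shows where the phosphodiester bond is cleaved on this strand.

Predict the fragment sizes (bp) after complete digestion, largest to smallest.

ApaI sites (GGGCCC) start at positions 104, 123, 148, 173.
ApaI cuts after base 5 of each site (before the last base), so after positions 108, 127, 152, 177.
NdeI sites (CATATG) start at positions 132, 190.
NdeI cuts after base 2 of each site, so after positions 133, 191.
Combined cut positions: 108, 127, 133, 152, 177, 191.
Linear molecule, 6 cuts → 7 fragments:
  1–108 → 108 bp
  109–127 → 19 bp
  128–133 → 6 bp
  134–152 → 19 bp
  153–177 → 25 bp
  178–191 → 14 bp
  192–230 → 39 bp
Sorted largest to smallest: 108, 39, 25, 19, 19, 14, 6 bp.

108, 39, 25, 19, 19, 14, 6 bp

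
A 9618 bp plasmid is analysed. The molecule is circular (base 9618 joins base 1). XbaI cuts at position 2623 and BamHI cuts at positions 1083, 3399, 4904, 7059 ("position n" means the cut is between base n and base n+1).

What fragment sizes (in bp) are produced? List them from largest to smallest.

3642, 2155, 1540, 1505, 776 bp

Combined cut positions (sorted): 1083, 2623, 3399, 4904, 7059.
Circular molecule, 5 cuts → 5 fragments:
  2623 − 1083 = 1540 bp
  3399 − 2623 = 776 bp
  4904 − 3399 = 1505 bp
  7059 − 4904 = 2155 bp
  wrap: 9618 − 7059 + 1083 = 3642 bp
Sorted largest to smallest: 3642, 2155, 1540, 1505, 776 bp.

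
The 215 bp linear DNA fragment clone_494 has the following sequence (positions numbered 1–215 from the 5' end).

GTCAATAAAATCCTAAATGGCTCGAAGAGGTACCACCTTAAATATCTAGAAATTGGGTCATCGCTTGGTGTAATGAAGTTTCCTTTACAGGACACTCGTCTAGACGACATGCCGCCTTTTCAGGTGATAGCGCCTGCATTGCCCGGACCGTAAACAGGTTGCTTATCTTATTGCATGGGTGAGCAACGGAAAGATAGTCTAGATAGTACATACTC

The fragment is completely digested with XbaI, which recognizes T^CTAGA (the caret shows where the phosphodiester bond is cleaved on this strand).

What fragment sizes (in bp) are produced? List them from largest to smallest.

99, 54, 45, 17 bp

XbaI sites (TCTAGA) start at positions 45, 99, 198.
XbaI cuts after the first base of each site, so after positions 45, 99, 198.
Linear molecule, 3 cuts → 4 fragments:
  1–45 → 45 bp
  46–99 → 54 bp
  100–198 → 99 bp
  199–215 → 17 bp
Sorted largest to smallest: 99, 54, 45, 17 bp.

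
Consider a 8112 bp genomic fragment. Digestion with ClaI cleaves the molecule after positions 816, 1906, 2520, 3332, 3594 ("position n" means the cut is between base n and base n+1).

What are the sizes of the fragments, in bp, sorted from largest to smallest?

4518, 1090, 816, 812, 614, 262 bp

Linear molecule, 5 cuts → 6 fragments:
  816 − 0 = 816 bp
  1906 − 816 = 1090 bp
  2520 − 1906 = 614 bp
  3332 − 2520 = 812 bp
  3594 − 3332 = 262 bp
  8112 − 3594 = 4518 bp
Sorted largest to smallest: 4518, 1090, 816, 812, 614, 262 bp.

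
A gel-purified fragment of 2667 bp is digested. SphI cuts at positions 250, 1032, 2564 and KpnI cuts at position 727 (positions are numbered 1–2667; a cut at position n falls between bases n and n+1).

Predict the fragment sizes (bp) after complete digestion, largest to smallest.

Combined cut positions (sorted): 250, 727, 1032, 2564.
Linear molecule, 4 cuts → 5 fragments:
  250 − 0 = 250 bp
  727 − 250 = 477 bp
  1032 − 727 = 305 bp
  2564 − 1032 = 1532 bp
  2667 − 2564 = 103 bp
Sorted largest to smallest: 1532, 477, 305, 250, 103 bp.

1532, 477, 305, 250, 103 bp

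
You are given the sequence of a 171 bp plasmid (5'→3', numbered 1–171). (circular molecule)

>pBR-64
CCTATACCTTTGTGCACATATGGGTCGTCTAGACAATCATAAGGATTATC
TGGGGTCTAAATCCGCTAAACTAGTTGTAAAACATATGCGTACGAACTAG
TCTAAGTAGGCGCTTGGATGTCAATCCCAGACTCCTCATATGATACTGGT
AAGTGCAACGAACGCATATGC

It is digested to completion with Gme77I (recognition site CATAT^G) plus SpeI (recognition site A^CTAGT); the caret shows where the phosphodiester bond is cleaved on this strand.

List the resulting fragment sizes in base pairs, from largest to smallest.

Gme77I sites (CATATG) start at positions 17, 83, 137, 165.
Gme77I cuts after base 5 of each site (before the last base), so after positions 21, 87, 141, 169.
SpeI sites (ACTAGT) start at positions 70, 96.
SpeI cuts after the first base of each site, so after positions 70, 96.
Combined cut positions: 21, 70, 87, 96, 141, 169.
Circular molecule, 6 cuts → 6 fragments:
  22–70 → 49 bp
  71–87 → 17 bp
  88–96 → 9 bp
  97–141 → 45 bp
  142–169 → 28 bp
  170–171 then 1–21 → 2 + 21 = 23 bp
Sorted largest to smallest: 49, 45, 28, 23, 17, 9 bp.

49, 45, 28, 23, 17, 9 bp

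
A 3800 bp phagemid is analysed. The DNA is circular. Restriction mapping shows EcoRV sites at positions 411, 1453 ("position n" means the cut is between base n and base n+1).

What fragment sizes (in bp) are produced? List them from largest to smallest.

2758, 1042 bp

Circular molecule, 2 cuts → 2 fragments:
  1453 − 411 = 1042 bp
  wrap: 3800 − 1453 + 411 = 2758 bp
Sorted largest to smallest: 2758, 1042 bp.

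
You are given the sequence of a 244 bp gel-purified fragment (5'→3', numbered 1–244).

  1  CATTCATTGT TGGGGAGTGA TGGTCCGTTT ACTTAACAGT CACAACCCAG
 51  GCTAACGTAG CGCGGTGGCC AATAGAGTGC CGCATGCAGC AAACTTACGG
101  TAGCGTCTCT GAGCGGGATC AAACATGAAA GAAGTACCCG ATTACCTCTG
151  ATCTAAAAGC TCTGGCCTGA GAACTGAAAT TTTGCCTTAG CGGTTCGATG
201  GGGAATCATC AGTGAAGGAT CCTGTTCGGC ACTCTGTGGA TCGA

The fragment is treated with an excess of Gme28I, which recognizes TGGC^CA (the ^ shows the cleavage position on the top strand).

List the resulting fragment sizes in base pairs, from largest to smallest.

The Gme28I site (TGGCCA) starts at position 66.
Gme28I cuts after base 4 of each site, so after position 69.
Linear molecule, 1 cut → 2 fragments:
  1–69 → 69 bp
  70–244 → 175 bp
Sorted largest to smallest: 175, 69 bp.

175, 69 bp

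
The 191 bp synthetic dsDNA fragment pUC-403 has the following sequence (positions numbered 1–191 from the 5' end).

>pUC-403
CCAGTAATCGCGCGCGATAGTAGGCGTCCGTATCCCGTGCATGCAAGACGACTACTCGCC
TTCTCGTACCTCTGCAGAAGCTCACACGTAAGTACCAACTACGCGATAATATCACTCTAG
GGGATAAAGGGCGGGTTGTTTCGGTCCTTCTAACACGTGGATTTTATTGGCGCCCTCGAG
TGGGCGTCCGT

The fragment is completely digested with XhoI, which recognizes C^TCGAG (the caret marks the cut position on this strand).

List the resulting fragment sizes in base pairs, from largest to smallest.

175, 16 bp

The XhoI site (CTCGAG) starts at position 175.
XhoI cuts after the first base of each site, so after position 175.
Linear molecule, 1 cut → 2 fragments:
  1–175 → 175 bp
  176–191 → 16 bp
Sorted largest to smallest: 175, 16 bp.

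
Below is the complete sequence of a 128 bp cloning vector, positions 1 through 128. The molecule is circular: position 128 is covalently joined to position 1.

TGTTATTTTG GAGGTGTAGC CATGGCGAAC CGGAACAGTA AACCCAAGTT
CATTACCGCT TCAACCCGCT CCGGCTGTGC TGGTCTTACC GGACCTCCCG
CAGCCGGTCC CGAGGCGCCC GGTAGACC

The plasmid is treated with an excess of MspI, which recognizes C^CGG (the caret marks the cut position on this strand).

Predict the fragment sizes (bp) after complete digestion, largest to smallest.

MspI sites (CCGG) start at positions 30, 71, 89, 104, 119.
MspI cuts after the first base of each site, so after positions 30, 71, 89, 104, 119.
Circular molecule, 5 cuts → 5 fragments:
  31–71 → 41 bp
  72–89 → 18 bp
  90–104 → 15 bp
  105–119 → 15 bp
  120–128 then 1–30 → 9 + 30 = 39 bp
Sorted largest to smallest: 41, 39, 18, 15, 15 bp.

41, 39, 18, 15, 15 bp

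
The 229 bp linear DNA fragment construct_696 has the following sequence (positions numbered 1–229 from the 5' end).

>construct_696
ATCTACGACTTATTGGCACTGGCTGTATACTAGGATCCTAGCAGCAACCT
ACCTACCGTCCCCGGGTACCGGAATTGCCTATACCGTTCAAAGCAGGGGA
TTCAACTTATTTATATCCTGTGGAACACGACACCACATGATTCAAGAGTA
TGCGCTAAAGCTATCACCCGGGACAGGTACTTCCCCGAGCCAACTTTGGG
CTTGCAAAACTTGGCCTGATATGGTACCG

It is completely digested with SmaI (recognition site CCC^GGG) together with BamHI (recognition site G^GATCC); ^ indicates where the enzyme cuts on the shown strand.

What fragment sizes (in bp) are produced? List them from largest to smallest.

SmaI sites (CCCGGG) start at positions 61, 167.
SmaI cuts after base 3 of each site, so after positions 63, 169.
The BamHI site (GGATCC) starts at position 33.
BamHI cuts after the first base of each site, so after position 33.
Combined cut positions: 33, 63, 169.
Linear molecule, 3 cuts → 4 fragments:
  1–33 → 33 bp
  34–63 → 30 bp
  64–169 → 106 bp
  170–229 → 60 bp
Sorted largest to smallest: 106, 60, 33, 30 bp.

106, 60, 33, 30 bp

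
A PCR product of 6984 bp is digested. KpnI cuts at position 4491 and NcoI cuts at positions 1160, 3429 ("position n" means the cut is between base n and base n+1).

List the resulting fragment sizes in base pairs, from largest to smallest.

2493, 2269, 1160, 1062 bp

Combined cut positions (sorted): 1160, 3429, 4491.
Linear molecule, 3 cuts → 4 fragments:
  1160 − 0 = 1160 bp
  3429 − 1160 = 2269 bp
  4491 − 3429 = 1062 bp
  6984 − 4491 = 2493 bp
Sorted largest to smallest: 2493, 2269, 1160, 1062 bp.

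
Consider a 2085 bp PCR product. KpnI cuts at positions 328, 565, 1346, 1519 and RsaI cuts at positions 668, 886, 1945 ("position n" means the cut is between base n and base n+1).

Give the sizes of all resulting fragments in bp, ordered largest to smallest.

Combined cut positions (sorted): 328, 565, 668, 886, 1346, 1519, 1945.
Linear molecule, 7 cuts → 8 fragments:
  328 − 0 = 328 bp
  565 − 328 = 237 bp
  668 − 565 = 103 bp
  886 − 668 = 218 bp
  1346 − 886 = 460 bp
  1519 − 1346 = 173 bp
  1945 − 1519 = 426 bp
  2085 − 1945 = 140 bp
Sorted largest to smallest: 460, 426, 328, 237, 218, 173, 140, 103 bp.

460, 426, 328, 237, 218, 173, 140, 103 bp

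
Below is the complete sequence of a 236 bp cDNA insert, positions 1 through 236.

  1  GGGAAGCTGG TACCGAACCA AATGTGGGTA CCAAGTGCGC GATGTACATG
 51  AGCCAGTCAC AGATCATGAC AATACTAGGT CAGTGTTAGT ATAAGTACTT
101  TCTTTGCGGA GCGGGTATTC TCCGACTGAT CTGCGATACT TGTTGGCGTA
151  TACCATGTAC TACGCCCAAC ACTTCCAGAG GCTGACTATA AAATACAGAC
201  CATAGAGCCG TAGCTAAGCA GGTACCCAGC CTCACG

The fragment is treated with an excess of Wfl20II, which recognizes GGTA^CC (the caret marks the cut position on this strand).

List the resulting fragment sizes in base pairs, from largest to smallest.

Wfl20II sites (GGTACC) start at positions 9, 27, 221.
Wfl20II cuts after base 4 of each site, so after positions 12, 30, 224.
Linear molecule, 3 cuts → 4 fragments:
  1–12 → 12 bp
  13–30 → 18 bp
  31–224 → 194 bp
  225–236 → 12 bp
Sorted largest to smallest: 194, 18, 12, 12 bp.

194, 18, 12, 12 bp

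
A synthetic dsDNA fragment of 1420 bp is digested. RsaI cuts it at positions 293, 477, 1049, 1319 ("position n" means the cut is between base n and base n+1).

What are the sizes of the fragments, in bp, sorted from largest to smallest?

Linear molecule, 4 cuts → 5 fragments:
  293 − 0 = 293 bp
  477 − 293 = 184 bp
  1049 − 477 = 572 bp
  1319 − 1049 = 270 bp
  1420 − 1319 = 101 bp
Sorted largest to smallest: 572, 293, 270, 184, 101 bp.

572, 293, 270, 184, 101 bp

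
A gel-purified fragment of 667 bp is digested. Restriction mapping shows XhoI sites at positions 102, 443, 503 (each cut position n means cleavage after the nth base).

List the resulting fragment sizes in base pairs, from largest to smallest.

Linear molecule, 3 cuts → 4 fragments:
  102 − 0 = 102 bp
  443 − 102 = 341 bp
  503 − 443 = 60 bp
  667 − 503 = 164 bp
Sorted largest to smallest: 341, 164, 102, 60 bp.

341, 164, 102, 60 bp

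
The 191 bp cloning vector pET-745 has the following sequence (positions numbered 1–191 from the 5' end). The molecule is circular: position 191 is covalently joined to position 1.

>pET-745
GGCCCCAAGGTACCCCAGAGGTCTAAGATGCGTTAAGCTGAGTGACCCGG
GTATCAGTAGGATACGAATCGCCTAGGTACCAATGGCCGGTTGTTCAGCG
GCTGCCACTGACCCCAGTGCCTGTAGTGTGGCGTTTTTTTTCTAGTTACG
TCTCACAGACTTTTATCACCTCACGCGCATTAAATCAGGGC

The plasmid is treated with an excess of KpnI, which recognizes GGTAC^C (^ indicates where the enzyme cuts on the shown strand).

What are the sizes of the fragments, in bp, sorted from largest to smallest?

124, 67 bp

KpnI sites (GGTACC) start at positions 9, 76.
KpnI cuts after base 5 of each site (before the last base), so after positions 13, 80.
Circular molecule, 2 cuts → 2 fragments:
  14–80 → 67 bp
  81–191 then 1–13 → 111 + 13 = 124 bp
Sorted largest to smallest: 124, 67 bp.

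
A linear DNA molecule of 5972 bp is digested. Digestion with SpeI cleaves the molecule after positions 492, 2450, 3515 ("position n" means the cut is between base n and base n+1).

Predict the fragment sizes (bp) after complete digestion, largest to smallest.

Linear molecule, 3 cuts → 4 fragments:
  492 − 0 = 492 bp
  2450 − 492 = 1958 bp
  3515 − 2450 = 1065 bp
  5972 − 3515 = 2457 bp
Sorted largest to smallest: 2457, 1958, 1065, 492 bp.

2457, 1958, 1065, 492 bp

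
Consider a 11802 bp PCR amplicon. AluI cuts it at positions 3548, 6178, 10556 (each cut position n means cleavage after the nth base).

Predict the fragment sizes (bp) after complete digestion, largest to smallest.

Linear molecule, 3 cuts → 4 fragments:
  3548 − 0 = 3548 bp
  6178 − 3548 = 2630 bp
  10556 − 6178 = 4378 bp
  11802 − 10556 = 1246 bp
Sorted largest to smallest: 4378, 3548, 2630, 1246 bp.

4378, 3548, 2630, 1246 bp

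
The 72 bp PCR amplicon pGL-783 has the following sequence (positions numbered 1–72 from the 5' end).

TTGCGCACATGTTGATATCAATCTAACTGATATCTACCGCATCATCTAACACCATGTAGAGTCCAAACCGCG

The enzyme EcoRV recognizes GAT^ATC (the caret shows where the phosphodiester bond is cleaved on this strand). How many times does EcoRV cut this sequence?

2

GATATC occurs starting at positions 14, 29.
EcoRV cuts at 2 sites.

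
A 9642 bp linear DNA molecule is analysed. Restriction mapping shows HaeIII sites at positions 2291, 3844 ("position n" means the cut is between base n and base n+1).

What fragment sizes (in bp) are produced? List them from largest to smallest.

5798, 2291, 1553 bp

Linear molecule, 2 cuts → 3 fragments:
  2291 − 0 = 2291 bp
  3844 − 2291 = 1553 bp
  9642 − 3844 = 5798 bp
Sorted largest to smallest: 5798, 2291, 1553 bp.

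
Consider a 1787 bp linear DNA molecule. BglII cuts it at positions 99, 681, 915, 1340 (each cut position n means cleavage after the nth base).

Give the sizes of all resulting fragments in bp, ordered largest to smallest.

582, 447, 425, 234, 99 bp

Linear molecule, 4 cuts → 5 fragments:
  99 − 0 = 99 bp
  681 − 99 = 582 bp
  915 − 681 = 234 bp
  1340 − 915 = 425 bp
  1787 − 1340 = 447 bp
Sorted largest to smallest: 582, 447, 425, 234, 99 bp.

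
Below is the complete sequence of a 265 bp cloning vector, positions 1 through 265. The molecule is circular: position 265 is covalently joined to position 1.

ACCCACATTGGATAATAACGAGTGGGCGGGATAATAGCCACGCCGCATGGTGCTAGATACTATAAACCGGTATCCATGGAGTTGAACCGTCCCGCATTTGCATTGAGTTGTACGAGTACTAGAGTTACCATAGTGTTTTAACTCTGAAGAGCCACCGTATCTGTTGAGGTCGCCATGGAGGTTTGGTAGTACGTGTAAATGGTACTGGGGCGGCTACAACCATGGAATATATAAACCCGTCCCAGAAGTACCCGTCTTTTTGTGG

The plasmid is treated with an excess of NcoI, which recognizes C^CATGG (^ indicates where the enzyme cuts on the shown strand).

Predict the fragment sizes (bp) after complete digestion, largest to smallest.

119, 99, 47 bp

NcoI sites (CCATGG) start at positions 74, 173, 220.
NcoI cuts after the first base of each site, so after positions 74, 173, 220.
Circular molecule, 3 cuts → 3 fragments:
  75–173 → 99 bp
  174–220 → 47 bp
  221–265 then 1–74 → 45 + 74 = 119 bp
Sorted largest to smallest: 119, 99, 47 bp.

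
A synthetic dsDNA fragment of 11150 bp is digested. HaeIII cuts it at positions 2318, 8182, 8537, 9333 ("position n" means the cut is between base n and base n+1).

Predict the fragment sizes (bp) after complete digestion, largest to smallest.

Linear molecule, 4 cuts → 5 fragments:
  2318 − 0 = 2318 bp
  8182 − 2318 = 5864 bp
  8537 − 8182 = 355 bp
  9333 − 8537 = 796 bp
  11150 − 9333 = 1817 bp
Sorted largest to smallest: 5864, 2318, 1817, 796, 355 bp.

5864, 2318, 1817, 796, 355 bp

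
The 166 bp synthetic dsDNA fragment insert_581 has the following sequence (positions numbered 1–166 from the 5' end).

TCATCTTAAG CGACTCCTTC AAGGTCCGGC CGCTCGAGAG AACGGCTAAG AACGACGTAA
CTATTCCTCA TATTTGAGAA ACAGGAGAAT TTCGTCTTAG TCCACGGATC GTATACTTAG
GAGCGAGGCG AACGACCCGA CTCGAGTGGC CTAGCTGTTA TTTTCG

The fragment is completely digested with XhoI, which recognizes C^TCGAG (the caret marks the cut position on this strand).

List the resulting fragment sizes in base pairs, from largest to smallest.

108, 33, 25 bp

XhoI sites (CTCGAG) start at positions 33, 141.
XhoI cuts after the first base of each site, so after positions 33, 141.
Linear molecule, 2 cuts → 3 fragments:
  1–33 → 33 bp
  34–141 → 108 bp
  142–166 → 25 bp
Sorted largest to smallest: 108, 33, 25 bp.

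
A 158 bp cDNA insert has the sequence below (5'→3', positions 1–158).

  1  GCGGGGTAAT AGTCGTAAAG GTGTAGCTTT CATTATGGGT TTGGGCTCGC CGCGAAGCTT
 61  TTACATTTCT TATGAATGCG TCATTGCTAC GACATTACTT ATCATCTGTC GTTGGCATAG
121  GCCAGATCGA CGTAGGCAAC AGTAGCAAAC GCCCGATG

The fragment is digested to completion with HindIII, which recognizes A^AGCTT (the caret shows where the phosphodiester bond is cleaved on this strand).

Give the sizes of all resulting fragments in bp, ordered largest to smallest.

103, 55 bp

The HindIII site (AAGCTT) starts at position 55.
HindIII cuts after the first base of each site, so after position 55.
Linear molecule, 1 cut → 2 fragments:
  1–55 → 55 bp
  56–158 → 103 bp
Sorted largest to smallest: 103, 55 bp.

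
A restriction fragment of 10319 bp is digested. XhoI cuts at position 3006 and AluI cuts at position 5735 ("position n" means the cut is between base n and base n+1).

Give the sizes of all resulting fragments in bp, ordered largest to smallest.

4584, 3006, 2729 bp

Combined cut positions (sorted): 3006, 5735.
Linear molecule, 2 cuts → 3 fragments:
  3006 − 0 = 3006 bp
  5735 − 3006 = 2729 bp
  10319 − 5735 = 4584 bp
Sorted largest to smallest: 4584, 3006, 2729 bp.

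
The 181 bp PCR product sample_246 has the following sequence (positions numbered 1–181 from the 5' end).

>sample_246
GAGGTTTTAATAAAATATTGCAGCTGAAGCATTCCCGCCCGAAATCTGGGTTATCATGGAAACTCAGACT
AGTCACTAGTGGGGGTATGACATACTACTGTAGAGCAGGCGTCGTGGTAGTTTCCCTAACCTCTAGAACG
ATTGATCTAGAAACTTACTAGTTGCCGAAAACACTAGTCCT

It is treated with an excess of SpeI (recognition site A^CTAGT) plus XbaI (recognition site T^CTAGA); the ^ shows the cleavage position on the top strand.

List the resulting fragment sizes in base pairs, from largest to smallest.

68, 57, 16, 14, 11, 8, 7 bp

SpeI sites (ACTAGT) start at positions 68, 75, 157, 173.
SpeI cuts after the first base of each site, so after positions 68, 75, 157, 173.
XbaI sites (TCTAGA) start at positions 132, 146.
XbaI cuts after the first base of each site, so after positions 132, 146.
Combined cut positions: 68, 75, 132, 146, 157, 173.
Linear molecule, 6 cuts → 7 fragments:
  1–68 → 68 bp
  69–75 → 7 bp
  76–132 → 57 bp
  133–146 → 14 bp
  147–157 → 11 bp
  158–173 → 16 bp
  174–181 → 8 bp
Sorted largest to smallest: 68, 57, 16, 14, 11, 8, 7 bp.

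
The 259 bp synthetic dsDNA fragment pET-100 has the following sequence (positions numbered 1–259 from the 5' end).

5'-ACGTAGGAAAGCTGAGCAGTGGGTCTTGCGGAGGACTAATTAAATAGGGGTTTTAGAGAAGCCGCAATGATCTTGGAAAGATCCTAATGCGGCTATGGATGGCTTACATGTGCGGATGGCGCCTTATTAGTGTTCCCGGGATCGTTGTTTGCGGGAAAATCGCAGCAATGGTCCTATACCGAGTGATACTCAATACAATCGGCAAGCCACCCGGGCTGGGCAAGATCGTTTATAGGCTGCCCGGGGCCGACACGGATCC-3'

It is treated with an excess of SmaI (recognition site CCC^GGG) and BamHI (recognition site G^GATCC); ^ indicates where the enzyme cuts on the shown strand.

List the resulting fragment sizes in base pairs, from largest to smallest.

137, 75, 30, 12, 5 bp

SmaI sites (CCCGGG) start at positions 135, 210, 240.
SmaI cuts after base 3 of each site, so after positions 137, 212, 242.
The BamHI site (GGATCC) starts at position 254.
BamHI cuts after the first base of each site, so after position 254.
Combined cut positions: 137, 212, 242, 254.
Linear molecule, 4 cuts → 5 fragments:
  1–137 → 137 bp
  138–212 → 75 bp
  213–242 → 30 bp
  243–254 → 12 bp
  255–259 → 5 bp
Sorted largest to smallest: 137, 75, 30, 12, 5 bp.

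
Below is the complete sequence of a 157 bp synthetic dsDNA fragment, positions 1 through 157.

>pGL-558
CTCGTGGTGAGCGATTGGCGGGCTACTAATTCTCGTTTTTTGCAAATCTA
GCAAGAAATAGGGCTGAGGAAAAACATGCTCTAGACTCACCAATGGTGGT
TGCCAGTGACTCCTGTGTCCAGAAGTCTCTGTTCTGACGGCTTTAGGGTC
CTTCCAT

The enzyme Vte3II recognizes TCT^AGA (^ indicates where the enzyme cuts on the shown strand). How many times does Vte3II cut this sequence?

TCTAGA occurs starting at position 80.
Vte3II cuts at 1 site.

1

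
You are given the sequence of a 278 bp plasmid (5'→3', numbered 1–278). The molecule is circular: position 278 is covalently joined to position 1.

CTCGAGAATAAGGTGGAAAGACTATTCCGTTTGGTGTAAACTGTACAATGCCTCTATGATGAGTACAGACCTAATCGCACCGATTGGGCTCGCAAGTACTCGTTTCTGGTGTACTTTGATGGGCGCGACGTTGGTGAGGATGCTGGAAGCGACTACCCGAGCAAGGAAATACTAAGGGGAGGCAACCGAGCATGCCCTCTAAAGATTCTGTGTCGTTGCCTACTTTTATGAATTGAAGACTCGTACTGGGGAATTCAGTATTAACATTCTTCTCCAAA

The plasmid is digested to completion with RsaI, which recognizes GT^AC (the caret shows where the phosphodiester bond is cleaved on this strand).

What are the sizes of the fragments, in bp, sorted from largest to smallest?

132, 78, 33, 20, 15 bp

RsaI sites (GTAC) start at positions 43, 63, 96, 111, 243.
RsaI cuts after base 2 of each site, so after positions 44, 64, 97, 112, 244.
Circular molecule, 5 cuts → 5 fragments:
  45–64 → 20 bp
  65–97 → 33 bp
  98–112 → 15 bp
  113–244 → 132 bp
  245–278 then 1–44 → 34 + 44 = 78 bp
Sorted largest to smallest: 132, 78, 33, 20, 15 bp.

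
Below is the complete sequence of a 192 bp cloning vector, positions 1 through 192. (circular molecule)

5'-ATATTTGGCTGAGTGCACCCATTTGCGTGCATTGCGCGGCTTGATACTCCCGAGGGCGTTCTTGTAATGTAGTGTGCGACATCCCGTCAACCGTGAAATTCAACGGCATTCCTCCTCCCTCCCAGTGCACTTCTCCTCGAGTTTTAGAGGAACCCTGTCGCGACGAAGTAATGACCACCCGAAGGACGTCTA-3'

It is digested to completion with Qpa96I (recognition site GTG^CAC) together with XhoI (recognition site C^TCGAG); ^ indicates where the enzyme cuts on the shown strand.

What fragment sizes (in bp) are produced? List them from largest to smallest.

Qpa96I sites (GTGCAC) start at positions 13, 125.
Qpa96I cuts after base 3 of each site, so after positions 15, 127.
The XhoI site (CTCGAG) starts at position 136.
XhoI cuts after the first base of each site, so after position 136.
Combined cut positions: 15, 127, 136.
Circular molecule, 3 cuts → 3 fragments:
  16–127 → 112 bp
  128–136 → 9 bp
  137–192 then 1–15 → 56 + 15 = 71 bp
Sorted largest to smallest: 112, 71, 9 bp.

112, 71, 9 bp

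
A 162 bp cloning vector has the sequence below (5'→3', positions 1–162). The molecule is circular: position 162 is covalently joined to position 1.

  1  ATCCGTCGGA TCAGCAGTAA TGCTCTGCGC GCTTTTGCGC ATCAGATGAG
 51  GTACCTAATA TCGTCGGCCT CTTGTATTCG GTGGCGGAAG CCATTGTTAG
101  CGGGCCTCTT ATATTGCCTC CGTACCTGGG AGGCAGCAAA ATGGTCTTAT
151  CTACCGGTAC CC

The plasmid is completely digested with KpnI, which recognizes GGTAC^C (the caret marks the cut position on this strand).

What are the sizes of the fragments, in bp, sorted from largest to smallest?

106, 56 bp

KpnI sites (GGTACC) start at positions 50, 156.
KpnI cuts after base 5 of each site (before the last base), so after positions 54, 160.
Circular molecule, 2 cuts → 2 fragments:
  55–160 → 106 bp
  161–162 then 1–54 → 2 + 54 = 56 bp
Sorted largest to smallest: 106, 56 bp.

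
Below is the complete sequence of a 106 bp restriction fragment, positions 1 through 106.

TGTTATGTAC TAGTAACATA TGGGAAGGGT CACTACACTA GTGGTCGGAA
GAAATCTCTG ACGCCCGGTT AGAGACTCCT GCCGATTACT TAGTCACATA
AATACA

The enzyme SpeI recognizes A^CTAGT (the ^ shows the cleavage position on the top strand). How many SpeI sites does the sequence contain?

2

ACTAGT occurs starting at positions 9, 37.
SpeI cuts at 2 sites.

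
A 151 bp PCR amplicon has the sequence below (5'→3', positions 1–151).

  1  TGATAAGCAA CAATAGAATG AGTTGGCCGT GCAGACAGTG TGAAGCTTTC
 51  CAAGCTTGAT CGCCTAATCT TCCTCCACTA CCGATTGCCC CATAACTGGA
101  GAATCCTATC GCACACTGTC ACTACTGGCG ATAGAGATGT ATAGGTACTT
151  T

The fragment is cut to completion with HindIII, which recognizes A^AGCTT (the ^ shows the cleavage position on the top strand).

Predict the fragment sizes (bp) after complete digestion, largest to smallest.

99, 43, 9 bp

HindIII sites (AAGCTT) start at positions 43, 52.
HindIII cuts after the first base of each site, so after positions 43, 52.
Linear molecule, 2 cuts → 3 fragments:
  1–43 → 43 bp
  44–52 → 9 bp
  53–151 → 99 bp
Sorted largest to smallest: 99, 43, 9 bp.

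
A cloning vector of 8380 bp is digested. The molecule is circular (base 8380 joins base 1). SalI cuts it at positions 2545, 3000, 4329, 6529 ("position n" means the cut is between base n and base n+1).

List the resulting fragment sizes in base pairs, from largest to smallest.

4396, 2200, 1329, 455 bp

Circular molecule, 4 cuts → 4 fragments:
  3000 − 2545 = 455 bp
  4329 − 3000 = 1329 bp
  6529 − 4329 = 2200 bp
  wrap: 8380 − 6529 + 2545 = 4396 bp
Sorted largest to smallest: 4396, 2200, 1329, 455 bp.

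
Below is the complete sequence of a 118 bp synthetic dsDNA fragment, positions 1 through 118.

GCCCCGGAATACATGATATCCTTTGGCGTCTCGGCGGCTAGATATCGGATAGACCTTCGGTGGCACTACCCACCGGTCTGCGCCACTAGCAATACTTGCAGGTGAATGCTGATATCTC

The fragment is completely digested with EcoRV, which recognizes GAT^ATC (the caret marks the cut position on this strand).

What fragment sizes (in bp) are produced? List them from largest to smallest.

70, 26, 17, 5 bp

EcoRV sites (GATATC) start at positions 15, 41, 111.
EcoRV cuts after base 3 of each site, so after positions 17, 43, 113.
Linear molecule, 3 cuts → 4 fragments:
  1–17 → 17 bp
  18–43 → 26 bp
  44–113 → 70 bp
  114–118 → 5 bp
Sorted largest to smallest: 70, 26, 17, 5 bp.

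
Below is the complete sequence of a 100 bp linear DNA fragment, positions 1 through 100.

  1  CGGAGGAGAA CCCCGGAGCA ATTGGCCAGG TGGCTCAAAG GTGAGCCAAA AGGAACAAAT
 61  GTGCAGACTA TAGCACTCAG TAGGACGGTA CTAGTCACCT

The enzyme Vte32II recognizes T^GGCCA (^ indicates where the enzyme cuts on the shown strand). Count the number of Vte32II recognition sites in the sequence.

1

TGGCCA occurs starting at position 23.
Vte32II cuts at 1 site.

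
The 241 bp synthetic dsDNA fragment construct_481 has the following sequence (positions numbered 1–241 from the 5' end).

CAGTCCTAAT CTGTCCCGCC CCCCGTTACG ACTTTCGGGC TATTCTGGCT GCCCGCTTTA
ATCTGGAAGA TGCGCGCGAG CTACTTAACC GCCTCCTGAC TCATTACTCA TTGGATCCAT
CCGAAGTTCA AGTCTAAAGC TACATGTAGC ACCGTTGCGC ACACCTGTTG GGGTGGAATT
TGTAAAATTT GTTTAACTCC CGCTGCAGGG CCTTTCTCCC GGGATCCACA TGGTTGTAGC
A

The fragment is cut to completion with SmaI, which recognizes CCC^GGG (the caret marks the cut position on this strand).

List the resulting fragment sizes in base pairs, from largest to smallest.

220, 21 bp

The SmaI site (CCCGGG) starts at position 218.
SmaI cuts after base 3 of each site, so after position 220.
Linear molecule, 1 cut → 2 fragments:
  1–220 → 220 bp
  221–241 → 21 bp
Sorted largest to smallest: 220, 21 bp.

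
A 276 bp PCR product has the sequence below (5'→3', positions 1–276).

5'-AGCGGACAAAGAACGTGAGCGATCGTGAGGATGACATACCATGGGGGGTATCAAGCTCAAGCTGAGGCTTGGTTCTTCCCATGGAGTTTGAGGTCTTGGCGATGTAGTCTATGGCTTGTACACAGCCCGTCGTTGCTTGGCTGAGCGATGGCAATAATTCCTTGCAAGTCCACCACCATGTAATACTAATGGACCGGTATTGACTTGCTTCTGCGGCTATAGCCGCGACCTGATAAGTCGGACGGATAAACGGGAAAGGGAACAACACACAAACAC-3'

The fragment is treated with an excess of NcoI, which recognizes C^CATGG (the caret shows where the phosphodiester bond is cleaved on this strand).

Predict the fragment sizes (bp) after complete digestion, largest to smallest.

NcoI sites (CCATGG) start at positions 39, 79.
NcoI cuts after the first base of each site, so after positions 39, 79.
Linear molecule, 2 cuts → 3 fragments:
  1–39 → 39 bp
  40–79 → 40 bp
  80–276 → 197 bp
Sorted largest to smallest: 197, 40, 39 bp.

197, 40, 39 bp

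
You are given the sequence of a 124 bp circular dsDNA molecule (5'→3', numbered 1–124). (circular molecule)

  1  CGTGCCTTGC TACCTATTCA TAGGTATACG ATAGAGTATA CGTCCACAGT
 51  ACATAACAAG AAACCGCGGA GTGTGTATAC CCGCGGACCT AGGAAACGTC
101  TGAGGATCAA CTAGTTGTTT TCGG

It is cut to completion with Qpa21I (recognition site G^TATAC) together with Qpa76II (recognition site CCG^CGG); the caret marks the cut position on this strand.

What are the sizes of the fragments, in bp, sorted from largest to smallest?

Qpa21I sites (GTATAC) start at positions 24, 36, 75.
Qpa21I cuts after the first base of each site, so after positions 24, 36, 75.
Qpa76II sites (CCGCGG) start at positions 64, 81.
Qpa76II cuts after base 3 of each site, so after positions 66, 83.
Combined cut positions: 24, 36, 66, 75, 83.
Circular molecule, 5 cuts → 5 fragments:
  25–36 → 12 bp
  37–66 → 30 bp
  67–75 → 9 bp
  76–83 → 8 bp
  84–124 then 1–24 → 41 + 24 = 65 bp
Sorted largest to smallest: 65, 30, 12, 9, 8 bp.

65, 30, 12, 9, 8 bp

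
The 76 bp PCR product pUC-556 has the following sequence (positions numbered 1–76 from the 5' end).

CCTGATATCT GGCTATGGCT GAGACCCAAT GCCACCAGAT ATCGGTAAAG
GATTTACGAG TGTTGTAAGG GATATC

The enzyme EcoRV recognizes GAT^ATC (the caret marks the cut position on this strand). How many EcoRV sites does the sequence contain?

GATATC occurs starting at positions 4, 38, 71.
EcoRV cuts at 3 sites.

3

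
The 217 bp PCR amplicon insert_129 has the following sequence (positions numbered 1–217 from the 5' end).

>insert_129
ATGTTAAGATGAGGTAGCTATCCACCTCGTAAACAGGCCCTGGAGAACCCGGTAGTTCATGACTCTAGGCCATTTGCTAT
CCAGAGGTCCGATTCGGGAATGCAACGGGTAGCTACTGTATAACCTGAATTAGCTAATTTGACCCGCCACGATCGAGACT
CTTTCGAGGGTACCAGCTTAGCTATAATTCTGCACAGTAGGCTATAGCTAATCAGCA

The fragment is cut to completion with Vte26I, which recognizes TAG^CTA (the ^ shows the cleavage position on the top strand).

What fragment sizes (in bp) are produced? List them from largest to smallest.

95, 48, 26, 21, 17, 10 bp

Vte26I sites (TAGCTA) start at positions 15, 110, 131, 179, 205.
Vte26I cuts after base 3 of each site, so after positions 17, 112, 133, 181, 207.
Linear molecule, 5 cuts → 6 fragments:
  1–17 → 17 bp
  18–112 → 95 bp
  113–133 → 21 bp
  134–181 → 48 bp
  182–207 → 26 bp
  208–217 → 10 bp
Sorted largest to smallest: 95, 48, 26, 21, 17, 10 bp.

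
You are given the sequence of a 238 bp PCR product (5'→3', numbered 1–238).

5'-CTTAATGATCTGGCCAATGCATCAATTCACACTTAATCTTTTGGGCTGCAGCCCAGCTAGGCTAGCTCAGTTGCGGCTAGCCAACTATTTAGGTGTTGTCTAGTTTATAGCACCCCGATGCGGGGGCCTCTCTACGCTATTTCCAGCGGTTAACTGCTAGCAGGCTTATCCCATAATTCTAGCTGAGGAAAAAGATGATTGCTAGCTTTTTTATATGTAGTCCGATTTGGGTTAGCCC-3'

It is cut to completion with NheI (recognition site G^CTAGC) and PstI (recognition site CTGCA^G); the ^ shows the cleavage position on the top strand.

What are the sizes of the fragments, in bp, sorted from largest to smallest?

NheI sites (GCTAGC) start at positions 61, 76, 156, 201.
NheI cuts after the first base of each site, so after positions 61, 76, 156, 201.
The PstI site (CTGCAG) starts at position 46.
PstI cuts after base 5 of each site (before the last base), so after position 50.
Combined cut positions: 50, 61, 76, 156, 201.
Linear molecule, 5 cuts → 6 fragments:
  1–50 → 50 bp
  51–61 → 11 bp
  62–76 → 15 bp
  77–156 → 80 bp
  157–201 → 45 bp
  202–238 → 37 bp
Sorted largest to smallest: 80, 50, 45, 37, 15, 11 bp.

80, 50, 45, 37, 15, 11 bp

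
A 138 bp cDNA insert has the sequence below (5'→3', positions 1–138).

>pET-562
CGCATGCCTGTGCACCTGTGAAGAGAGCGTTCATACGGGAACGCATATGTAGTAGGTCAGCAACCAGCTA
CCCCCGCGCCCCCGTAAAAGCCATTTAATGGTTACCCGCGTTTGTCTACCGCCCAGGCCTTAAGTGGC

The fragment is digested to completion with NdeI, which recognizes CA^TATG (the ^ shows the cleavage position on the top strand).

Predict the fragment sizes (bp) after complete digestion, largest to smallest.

93, 45 bp

The NdeI site (CATATG) starts at position 44.
NdeI cuts after base 2 of each site, so after position 45.
Linear molecule, 1 cut → 2 fragments:
  1–45 → 45 bp
  46–138 → 93 bp
Sorted largest to smallest: 93, 45 bp.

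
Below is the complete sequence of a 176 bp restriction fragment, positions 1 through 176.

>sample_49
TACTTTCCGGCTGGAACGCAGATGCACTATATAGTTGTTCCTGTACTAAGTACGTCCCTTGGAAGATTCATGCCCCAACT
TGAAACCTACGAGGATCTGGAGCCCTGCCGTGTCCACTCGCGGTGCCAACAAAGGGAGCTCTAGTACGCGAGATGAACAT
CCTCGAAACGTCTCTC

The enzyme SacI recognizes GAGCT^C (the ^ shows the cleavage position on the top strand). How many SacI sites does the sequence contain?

GAGCTC occurs starting at position 136.
SacI cuts at 1 site.

1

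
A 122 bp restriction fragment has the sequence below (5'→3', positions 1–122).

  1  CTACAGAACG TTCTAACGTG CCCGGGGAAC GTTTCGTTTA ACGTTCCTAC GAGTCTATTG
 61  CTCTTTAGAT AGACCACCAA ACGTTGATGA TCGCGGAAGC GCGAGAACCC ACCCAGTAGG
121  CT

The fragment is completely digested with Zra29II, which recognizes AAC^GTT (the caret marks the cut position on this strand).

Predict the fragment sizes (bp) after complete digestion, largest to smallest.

40, 40, 21, 12, 9 bp

Zra29II sites (AACGTT) start at positions 7, 28, 40, 80.
Zra29II cuts after base 3 of each site, so after positions 9, 30, 42, 82.
Linear molecule, 4 cuts → 5 fragments:
  1–9 → 9 bp
  10–30 → 21 bp
  31–42 → 12 bp
  43–82 → 40 bp
  83–122 → 40 bp
Sorted largest to smallest: 40, 40, 21, 12, 9 bp.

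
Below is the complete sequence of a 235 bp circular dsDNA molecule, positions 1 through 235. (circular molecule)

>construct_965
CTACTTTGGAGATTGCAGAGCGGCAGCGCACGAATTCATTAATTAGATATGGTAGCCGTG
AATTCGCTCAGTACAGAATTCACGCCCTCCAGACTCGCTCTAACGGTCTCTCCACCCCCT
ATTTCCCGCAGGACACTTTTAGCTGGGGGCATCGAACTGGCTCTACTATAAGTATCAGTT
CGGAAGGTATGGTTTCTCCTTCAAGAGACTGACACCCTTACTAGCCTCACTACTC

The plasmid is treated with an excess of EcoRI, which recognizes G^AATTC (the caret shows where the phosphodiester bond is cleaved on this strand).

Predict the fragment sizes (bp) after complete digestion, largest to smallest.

191, 28, 16 bp

EcoRI sites (GAATTC) start at positions 32, 60, 76.
EcoRI cuts after the first base of each site, so after positions 32, 60, 76.
Circular molecule, 3 cuts → 3 fragments:
  33–60 → 28 bp
  61–76 → 16 bp
  77–235 then 1–32 → 159 + 32 = 191 bp
Sorted largest to smallest: 191, 28, 16 bp.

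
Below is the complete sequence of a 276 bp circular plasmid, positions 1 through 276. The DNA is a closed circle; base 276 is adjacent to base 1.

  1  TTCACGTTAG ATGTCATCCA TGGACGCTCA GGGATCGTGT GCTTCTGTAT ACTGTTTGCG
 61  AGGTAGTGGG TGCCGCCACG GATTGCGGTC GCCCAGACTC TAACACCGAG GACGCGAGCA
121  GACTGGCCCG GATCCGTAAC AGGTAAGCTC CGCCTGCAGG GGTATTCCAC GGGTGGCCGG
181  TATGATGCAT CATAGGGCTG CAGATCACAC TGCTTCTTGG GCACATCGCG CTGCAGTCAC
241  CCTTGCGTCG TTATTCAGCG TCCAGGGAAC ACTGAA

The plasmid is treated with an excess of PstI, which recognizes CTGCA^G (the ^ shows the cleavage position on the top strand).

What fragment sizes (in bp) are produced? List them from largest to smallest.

199, 44, 33 bp

PstI sites (CTGCAG) start at positions 154, 198, 231.
PstI cuts after base 5 of each site (before the last base), so after positions 158, 202, 235.
Circular molecule, 3 cuts → 3 fragments:
  159–202 → 44 bp
  203–235 → 33 bp
  236–276 then 1–158 → 41 + 158 = 199 bp
Sorted largest to smallest: 199, 44, 33 bp.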